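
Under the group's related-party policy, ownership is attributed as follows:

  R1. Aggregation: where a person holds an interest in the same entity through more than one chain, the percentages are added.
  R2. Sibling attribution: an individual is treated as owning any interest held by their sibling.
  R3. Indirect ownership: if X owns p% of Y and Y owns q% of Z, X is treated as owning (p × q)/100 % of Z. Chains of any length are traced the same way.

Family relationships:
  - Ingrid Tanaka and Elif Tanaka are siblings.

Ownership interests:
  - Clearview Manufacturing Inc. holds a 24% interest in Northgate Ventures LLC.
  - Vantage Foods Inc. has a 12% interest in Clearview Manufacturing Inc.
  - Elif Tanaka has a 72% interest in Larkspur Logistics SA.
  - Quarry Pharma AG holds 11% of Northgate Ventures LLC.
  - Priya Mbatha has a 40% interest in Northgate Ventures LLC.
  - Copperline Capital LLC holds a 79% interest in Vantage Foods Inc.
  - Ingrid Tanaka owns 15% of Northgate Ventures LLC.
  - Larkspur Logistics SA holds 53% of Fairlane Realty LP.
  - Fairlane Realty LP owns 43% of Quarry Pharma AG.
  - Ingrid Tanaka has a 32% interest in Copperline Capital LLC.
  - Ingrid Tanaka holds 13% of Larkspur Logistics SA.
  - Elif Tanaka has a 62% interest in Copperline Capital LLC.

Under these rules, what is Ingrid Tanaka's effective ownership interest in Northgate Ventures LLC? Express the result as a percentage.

19.269553%

By sibling attribution (R2), Ingrid Tanaka is treated as also owning Elif Tanaka's interest in Larkspur Logistics SA, giving 13% + 72% = 85%.
By sibling attribution (R2), Ingrid Tanaka is treated as also owning Elif Tanaka's interest in Copperline Capital LLC, giving 32% + 62% = 94%.
Chain via Larkspur Logistics SA → Fairlane Realty LP → Quarry Pharma AG (R3): 85% × 53% × 43% × 11% = 2.130865% of Northgate Ventures LLC.
Chain via Copperline Capital LLC → Vantage Foods Inc. → Clearview Manufacturing Inc. (R3): 94% × 79% × 12% × 24% = 2.138688% of Northgate Ventures LLC.
Direct interest in Northgate Ventures LLC: 15%.
Aggregating (R1): 2.130865% + 2.138688% + 15% = 19.269553%.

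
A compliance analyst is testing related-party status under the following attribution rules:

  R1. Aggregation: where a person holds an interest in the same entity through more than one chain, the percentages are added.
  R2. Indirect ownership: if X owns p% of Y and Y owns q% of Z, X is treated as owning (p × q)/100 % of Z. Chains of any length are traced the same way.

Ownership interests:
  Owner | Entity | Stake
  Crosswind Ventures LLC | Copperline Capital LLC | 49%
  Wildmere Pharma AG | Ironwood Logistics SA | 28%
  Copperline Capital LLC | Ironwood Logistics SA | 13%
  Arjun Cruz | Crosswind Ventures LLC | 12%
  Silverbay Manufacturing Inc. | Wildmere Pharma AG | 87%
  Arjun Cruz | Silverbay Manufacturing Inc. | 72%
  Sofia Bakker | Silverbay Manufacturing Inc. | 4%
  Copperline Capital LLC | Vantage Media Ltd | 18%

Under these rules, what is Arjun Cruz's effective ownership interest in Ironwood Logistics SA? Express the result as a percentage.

Chain via Silverbay Manufacturing Inc. → Wildmere Pharma AG (R2): 72% × 87% × 28% = 17.5392% of Ironwood Logistics SA.
Chain via Crosswind Ventures LLC → Copperline Capital LLC (R2): 12% × 49% × 13% = 0.7644% of Ironwood Logistics SA.
Aggregating (R1): 17.5392% + 0.7644% = 18.3036%.

18.3036%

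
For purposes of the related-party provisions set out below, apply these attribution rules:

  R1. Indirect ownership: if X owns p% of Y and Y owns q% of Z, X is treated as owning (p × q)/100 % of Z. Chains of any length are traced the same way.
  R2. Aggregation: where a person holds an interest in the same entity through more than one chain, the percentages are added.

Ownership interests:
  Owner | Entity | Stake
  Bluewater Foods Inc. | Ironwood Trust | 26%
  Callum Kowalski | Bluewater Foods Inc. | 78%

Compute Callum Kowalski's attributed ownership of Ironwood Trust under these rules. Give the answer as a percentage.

Chain via Bluewater Foods Inc. (R1): 78% × 26% = 20.28% of Ironwood Trust.

20.28%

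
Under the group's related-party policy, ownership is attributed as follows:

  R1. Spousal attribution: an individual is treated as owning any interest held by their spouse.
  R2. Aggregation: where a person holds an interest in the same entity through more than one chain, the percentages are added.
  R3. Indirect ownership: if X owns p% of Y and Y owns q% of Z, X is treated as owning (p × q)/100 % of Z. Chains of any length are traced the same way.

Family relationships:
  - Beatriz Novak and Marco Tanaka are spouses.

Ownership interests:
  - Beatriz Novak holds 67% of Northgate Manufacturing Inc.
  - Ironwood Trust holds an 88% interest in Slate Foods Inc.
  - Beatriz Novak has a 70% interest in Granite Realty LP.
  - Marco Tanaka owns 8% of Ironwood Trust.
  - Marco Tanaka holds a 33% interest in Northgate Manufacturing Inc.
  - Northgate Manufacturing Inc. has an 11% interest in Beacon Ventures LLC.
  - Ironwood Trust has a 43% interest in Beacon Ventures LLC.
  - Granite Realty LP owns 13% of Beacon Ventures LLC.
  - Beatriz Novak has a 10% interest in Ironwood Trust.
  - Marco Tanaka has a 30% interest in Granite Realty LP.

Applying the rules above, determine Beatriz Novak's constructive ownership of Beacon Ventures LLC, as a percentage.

By spousal attribution (R1), Beatriz Novak is treated as also owning Marco Tanaka's interest in Northgate Manufacturing Inc, giving 67% + 33% = 100%.
By spousal attribution (R1), Beatriz Novak is treated as also owning Marco Tanaka's interest in Granite Realty LP, giving 70% + 30% = 100%.
By spousal attribution (R1), Beatriz Novak is treated as also owning Marco Tanaka's interest in Ironwood Trust, giving 10% + 8% = 18%.
Chain via Northgate Manufacturing Inc. (R3): 100% × 11% = 11% of Beacon Ventures LLC.
Chain via Granite Realty LP (R3): 100% × 13% = 13% of Beacon Ventures LLC.
Chain via Ironwood Trust (R3): 18% × 43% = 7.74% of Beacon Ventures LLC.
Aggregating (R2): 11% + 13% + 7.74% = 31.74%.

31.74%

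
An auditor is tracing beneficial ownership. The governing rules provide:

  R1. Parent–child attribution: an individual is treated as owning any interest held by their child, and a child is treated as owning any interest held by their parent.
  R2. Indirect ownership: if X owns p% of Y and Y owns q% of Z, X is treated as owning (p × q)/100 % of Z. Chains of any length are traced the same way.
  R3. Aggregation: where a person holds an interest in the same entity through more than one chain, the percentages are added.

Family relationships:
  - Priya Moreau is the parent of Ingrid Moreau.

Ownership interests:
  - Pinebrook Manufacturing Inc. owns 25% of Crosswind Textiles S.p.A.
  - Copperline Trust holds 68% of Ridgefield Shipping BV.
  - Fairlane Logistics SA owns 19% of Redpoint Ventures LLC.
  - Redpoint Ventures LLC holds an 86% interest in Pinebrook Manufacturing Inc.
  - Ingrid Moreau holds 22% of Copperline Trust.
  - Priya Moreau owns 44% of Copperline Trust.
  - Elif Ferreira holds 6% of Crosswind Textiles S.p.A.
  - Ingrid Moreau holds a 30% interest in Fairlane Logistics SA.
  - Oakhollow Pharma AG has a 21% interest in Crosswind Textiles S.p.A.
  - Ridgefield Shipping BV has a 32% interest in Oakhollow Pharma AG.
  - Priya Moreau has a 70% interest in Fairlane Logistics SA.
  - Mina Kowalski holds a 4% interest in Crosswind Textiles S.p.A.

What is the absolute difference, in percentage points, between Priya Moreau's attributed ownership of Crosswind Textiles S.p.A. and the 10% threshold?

By parent–child attribution (R1), Priya Moreau is treated as also owning Ingrid Moreau's interest in Copperline Trust, giving 44% + 22% = 66%.
By parent–child attribution (R1), Priya Moreau is treated as also owning Ingrid Moreau's interest in Fairlane Logistics SA, giving 70% + 30% = 100%.
Chain via Copperline Trust → Ridgefield Shipping BV → Oakhollow Pharma AG (R2): 66% × 68% × 32% × 21% = 3.015936% of Crosswind Textiles S.p.A.
Chain via Fairlane Logistics SA → Redpoint Ventures LLC → Pinebrook Manufacturing Inc. (R2): 100% × 19% × 86% × 25% = 4.085% of Crosswind Textiles S.p.A.
Aggregating (R3): 3.015936% + 4.085% = 7.100936%.
7.100936% falls short of the 10% threshold by 2.899064 percentage points.

2.899064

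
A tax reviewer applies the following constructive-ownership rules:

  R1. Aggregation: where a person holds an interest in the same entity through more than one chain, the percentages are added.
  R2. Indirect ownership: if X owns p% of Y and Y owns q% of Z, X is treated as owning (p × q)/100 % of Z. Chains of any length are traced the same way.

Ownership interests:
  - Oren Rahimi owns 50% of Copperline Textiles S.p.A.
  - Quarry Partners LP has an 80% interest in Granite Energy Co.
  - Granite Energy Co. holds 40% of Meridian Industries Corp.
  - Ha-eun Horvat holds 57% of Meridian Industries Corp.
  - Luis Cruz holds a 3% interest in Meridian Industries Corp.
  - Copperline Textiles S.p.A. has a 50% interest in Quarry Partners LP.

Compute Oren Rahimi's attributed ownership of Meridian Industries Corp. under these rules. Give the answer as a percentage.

Chain via Copperline Textiles S.p.A. → Quarry Partners LP → Granite Energy Co. (R2): 50% × 50% × 80% × 40% = 8% of Meridian Industries Corp.

8%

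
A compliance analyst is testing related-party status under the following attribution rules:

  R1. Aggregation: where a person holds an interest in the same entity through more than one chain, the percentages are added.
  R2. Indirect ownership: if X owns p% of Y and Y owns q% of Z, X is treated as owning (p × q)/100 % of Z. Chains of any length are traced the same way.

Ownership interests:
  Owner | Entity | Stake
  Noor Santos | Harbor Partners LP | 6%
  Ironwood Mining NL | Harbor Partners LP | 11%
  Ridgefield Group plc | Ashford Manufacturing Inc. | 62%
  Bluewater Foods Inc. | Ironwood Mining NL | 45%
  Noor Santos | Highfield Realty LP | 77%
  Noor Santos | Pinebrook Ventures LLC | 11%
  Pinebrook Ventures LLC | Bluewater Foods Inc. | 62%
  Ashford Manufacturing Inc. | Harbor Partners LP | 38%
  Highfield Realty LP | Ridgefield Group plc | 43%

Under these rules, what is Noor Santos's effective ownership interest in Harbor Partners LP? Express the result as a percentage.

14.138306%

Chain via Pinebrook Ventures LLC → Bluewater Foods Inc. → Ironwood Mining NL (R2): 11% × 62% × 45% × 11% = 0.33759% of Harbor Partners LP.
Chain via Highfield Realty LP → Ridgefield Group plc → Ashford Manufacturing Inc. (R2): 77% × 43% × 62% × 38% = 7.800716% of Harbor Partners LP.
Direct interest in Harbor Partners LP: 6%.
Aggregating (R1): 0.33759% + 7.800716% + 6% = 14.138306%.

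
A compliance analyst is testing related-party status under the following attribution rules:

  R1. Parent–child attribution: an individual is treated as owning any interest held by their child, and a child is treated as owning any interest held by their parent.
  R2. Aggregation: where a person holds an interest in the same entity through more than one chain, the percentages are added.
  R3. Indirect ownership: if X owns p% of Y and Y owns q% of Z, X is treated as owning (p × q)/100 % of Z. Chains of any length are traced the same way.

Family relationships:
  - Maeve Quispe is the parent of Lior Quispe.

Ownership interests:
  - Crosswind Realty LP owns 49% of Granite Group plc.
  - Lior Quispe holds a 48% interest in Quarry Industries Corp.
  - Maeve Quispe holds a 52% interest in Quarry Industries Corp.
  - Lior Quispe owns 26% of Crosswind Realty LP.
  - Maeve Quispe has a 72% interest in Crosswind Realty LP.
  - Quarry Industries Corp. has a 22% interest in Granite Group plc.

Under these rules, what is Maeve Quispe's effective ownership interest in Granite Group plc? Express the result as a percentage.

70.02%

By parent–child attribution (R1), Maeve Quispe is treated as also owning Lior Quispe's interest in Crosswind Realty LP, giving 72% + 26% = 98%.
By parent–child attribution (R1), Maeve Quispe is treated as also owning Lior Quispe's interest in Quarry Industries Corp, giving 52% + 48% = 100%.
Chain via Crosswind Realty LP (R3): 98% × 49% = 48.02% of Granite Group plc.
Chain via Quarry Industries Corp. (R3): 100% × 22% = 22% of Granite Group plc.
Aggregating (R2): 48.02% + 22% = 70.02%.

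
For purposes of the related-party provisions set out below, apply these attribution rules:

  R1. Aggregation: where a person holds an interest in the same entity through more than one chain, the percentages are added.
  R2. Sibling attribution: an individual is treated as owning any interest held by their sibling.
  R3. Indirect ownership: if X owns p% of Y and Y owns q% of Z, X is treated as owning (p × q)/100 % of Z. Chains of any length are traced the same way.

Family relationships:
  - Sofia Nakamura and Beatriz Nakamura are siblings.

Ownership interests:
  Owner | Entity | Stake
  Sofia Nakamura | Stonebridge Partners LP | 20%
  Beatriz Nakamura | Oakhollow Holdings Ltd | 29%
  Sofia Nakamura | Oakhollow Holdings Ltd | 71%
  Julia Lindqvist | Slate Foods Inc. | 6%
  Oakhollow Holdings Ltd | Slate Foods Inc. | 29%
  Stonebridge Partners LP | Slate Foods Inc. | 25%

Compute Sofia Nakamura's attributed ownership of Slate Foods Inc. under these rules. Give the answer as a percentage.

By sibling attribution (R2), Sofia Nakamura is treated as also owning Beatriz Nakamura's interest in Oakhollow Holdings Ltd, giving 71% + 29% = 100%.
Chain via Oakhollow Holdings Ltd (R3): 100% × 29% = 29% of Slate Foods Inc.
Chain via Stonebridge Partners LP (R3): 20% × 25% = 5% of Slate Foods Inc.
Aggregating (R1): 29% + 5% = 34%.

34%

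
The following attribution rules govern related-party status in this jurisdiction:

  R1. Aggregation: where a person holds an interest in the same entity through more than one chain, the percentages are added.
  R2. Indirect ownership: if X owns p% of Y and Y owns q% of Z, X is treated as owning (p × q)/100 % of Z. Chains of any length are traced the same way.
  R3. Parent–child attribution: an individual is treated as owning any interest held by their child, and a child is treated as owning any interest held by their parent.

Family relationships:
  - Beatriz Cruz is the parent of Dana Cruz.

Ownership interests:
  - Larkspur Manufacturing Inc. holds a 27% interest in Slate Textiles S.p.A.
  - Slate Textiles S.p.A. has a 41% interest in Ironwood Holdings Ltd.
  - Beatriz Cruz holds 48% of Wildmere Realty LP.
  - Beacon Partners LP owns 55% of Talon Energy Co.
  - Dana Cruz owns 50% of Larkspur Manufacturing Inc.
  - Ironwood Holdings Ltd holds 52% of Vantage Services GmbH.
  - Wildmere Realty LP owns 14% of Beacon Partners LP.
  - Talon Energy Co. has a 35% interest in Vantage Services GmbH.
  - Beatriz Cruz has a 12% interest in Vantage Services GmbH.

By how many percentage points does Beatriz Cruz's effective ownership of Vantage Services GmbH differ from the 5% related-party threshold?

By parent–child attribution (R3), Beatriz Cruz is treated as owning Dana Cruz's 50% interest in Larkspur Manufacturing Inc.
Chain via Wildmere Realty LP → Beacon Partners LP → Talon Energy Co. (R2): 48% × 14% × 55% × 35% = 1.2936% of Vantage Services GmbH.
Direct interest in Vantage Services GmbH: 12%.
Chain via Larkspur Manufacturing Inc. → Slate Textiles S.p.A. → Ironwood Holdings Ltd (R2): 50% × 27% × 41% × 52% = 2.8782% of Vantage Services GmbH.
Aggregating (R1): 1.2936% + 12% + 2.8782% = 16.1718%.
16.1718% exceeds the 5% threshold by 11.1718 percentage points.

11.1718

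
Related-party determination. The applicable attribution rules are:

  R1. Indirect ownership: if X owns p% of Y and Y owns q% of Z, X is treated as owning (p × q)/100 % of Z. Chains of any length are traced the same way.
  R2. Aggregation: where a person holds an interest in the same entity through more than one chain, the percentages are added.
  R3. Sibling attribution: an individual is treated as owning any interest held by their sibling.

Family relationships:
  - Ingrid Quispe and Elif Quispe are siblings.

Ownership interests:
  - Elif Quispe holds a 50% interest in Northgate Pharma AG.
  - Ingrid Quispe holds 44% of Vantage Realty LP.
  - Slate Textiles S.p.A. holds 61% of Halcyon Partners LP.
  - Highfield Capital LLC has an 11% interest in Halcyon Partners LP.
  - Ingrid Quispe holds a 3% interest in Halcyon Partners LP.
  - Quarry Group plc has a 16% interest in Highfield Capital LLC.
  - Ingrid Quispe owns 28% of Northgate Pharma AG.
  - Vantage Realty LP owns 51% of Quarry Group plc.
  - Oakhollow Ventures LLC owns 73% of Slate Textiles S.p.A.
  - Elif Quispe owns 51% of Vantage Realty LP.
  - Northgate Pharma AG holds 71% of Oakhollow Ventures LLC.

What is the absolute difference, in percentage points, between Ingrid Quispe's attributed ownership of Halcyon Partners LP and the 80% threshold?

51.486566

By sibling attribution (R3), Ingrid Quispe is treated as also owning Elif Quispe's interest in Vantage Realty LP, giving 44% + 51% = 95%.
By sibling attribution (R3), Ingrid Quispe is treated as also owning Elif Quispe's interest in Northgate Pharma AG, giving 28% + 50% = 78%.
Chain via Vantage Realty LP → Quarry Group plc → Highfield Capital LLC (R1): 95% × 51% × 16% × 11% = 0.85272% of Halcyon Partners LP.
Chain via Northgate Pharma AG → Oakhollow Ventures LLC → Slate Textiles S.p.A. (R1): 78% × 71% × 73% × 61% = 24.660714% of Halcyon Partners LP.
Direct interest in Halcyon Partners LP: 3%.
Aggregating (R2): 0.85272% + 24.660714% + 3% = 28.513434%.
28.513434% falls short of the 80% threshold by 51.486566 percentage points.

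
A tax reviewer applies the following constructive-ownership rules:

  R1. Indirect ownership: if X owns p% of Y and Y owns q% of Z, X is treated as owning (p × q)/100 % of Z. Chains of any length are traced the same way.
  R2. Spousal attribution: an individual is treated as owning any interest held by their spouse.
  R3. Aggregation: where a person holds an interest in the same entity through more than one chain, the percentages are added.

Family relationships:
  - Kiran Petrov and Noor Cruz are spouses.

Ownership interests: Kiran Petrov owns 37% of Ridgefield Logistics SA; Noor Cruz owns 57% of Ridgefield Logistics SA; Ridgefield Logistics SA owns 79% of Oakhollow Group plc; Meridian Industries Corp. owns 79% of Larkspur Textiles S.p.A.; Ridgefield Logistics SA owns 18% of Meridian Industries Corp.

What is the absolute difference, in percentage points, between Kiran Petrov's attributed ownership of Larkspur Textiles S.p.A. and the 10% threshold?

3.3668

By spousal attribution (R2), Kiran Petrov is treated as also owning Noor Cruz's interest in Ridgefield Logistics SA, giving 37% + 57% = 94%.
Chain via Ridgefield Logistics SA → Meridian Industries Corp. (R1): 94% × 18% × 79% = 13.3668% of Larkspur Textiles S.p.A.
13.3668% exceeds the 10% threshold by 3.3668 percentage points.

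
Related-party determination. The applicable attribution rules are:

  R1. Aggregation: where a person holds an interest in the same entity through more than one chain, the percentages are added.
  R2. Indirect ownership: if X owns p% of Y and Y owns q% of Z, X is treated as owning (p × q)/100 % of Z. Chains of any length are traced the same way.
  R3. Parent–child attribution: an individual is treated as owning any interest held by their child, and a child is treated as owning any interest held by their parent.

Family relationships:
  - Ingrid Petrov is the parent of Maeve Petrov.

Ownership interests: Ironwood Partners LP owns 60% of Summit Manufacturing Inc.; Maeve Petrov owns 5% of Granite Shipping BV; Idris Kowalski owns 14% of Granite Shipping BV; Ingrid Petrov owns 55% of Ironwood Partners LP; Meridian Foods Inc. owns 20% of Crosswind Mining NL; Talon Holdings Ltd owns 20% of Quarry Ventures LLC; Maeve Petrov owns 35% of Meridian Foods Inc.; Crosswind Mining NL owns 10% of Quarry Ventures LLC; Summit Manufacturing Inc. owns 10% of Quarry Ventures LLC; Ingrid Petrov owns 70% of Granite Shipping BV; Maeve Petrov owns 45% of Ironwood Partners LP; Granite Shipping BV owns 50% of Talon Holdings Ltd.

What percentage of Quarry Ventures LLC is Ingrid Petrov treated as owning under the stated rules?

By parent–child attribution (R3), Ingrid Petrov is treated as also owning Maeve Petrov's interest in Ironwood Partners LP, giving 55% + 45% = 100%.
By parent–child attribution (R3), Ingrid Petrov is treated as also owning Maeve Petrov's interest in Granite Shipping BV, giving 70% + 5% = 75%.
By parent–child attribution (R3), Ingrid Petrov is treated as owning Maeve Petrov's 35% interest in Meridian Foods Inc.
Chain via Ironwood Partners LP → Summit Manufacturing Inc. (R2): 100% × 60% × 10% = 6% of Quarry Ventures LLC.
Chain via Granite Shipping BV → Talon Holdings Ltd (R2): 75% × 50% × 20% = 7.5% of Quarry Ventures LLC.
Chain via Meridian Foods Inc. → Crosswind Mining NL (R2): 35% × 20% × 10% = 0.7% of Quarry Ventures LLC.
Aggregating (R1): 6% + 7.5% + 0.7% = 14.2%.

14.2%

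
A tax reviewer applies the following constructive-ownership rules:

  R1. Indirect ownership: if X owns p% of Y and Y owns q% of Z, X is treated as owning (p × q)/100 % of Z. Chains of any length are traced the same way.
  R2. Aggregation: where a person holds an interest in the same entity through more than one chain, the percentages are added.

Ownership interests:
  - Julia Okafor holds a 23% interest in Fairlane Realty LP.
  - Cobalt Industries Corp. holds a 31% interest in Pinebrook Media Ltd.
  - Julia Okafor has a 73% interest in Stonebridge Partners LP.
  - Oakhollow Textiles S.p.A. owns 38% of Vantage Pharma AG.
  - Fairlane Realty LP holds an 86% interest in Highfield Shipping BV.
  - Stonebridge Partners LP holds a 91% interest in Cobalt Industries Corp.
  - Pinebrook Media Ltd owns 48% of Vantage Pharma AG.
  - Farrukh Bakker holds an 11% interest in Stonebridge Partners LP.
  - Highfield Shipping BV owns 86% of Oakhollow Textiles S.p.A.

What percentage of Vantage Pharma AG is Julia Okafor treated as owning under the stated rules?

Chain via Fairlane Realty LP → Highfield Shipping BV → Oakhollow Textiles S.p.A. (R1): 23% × 86% × 86% × 38% = 6.464104% of Vantage Pharma AG.
Chain via Stonebridge Partners LP → Cobalt Industries Corp. → Pinebrook Media Ltd (R1): 73% × 91% × 31% × 48% = 9.884784% of Vantage Pharma AG.
Aggregating (R2): 6.464104% + 9.884784% = 16.348888%.

16.348888%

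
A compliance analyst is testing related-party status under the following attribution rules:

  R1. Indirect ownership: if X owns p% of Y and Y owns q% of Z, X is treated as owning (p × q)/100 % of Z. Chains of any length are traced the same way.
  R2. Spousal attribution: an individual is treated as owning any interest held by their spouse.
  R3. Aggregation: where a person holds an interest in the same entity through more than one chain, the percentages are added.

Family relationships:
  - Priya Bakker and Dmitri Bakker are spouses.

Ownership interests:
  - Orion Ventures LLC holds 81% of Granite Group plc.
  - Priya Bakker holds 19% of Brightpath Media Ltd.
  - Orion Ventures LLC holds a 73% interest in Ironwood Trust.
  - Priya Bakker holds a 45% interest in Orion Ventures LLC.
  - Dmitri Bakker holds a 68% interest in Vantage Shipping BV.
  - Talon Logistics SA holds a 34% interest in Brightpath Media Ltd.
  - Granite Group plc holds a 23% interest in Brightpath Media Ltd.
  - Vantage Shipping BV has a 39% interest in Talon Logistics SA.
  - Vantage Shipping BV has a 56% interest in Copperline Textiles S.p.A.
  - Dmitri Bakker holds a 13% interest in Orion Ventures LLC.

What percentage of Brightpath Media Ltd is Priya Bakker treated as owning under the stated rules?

38.8222%

By spousal attribution (R2), Priya Bakker is treated as also owning Dmitri Bakker's interest in Orion Ventures LLC, giving 45% + 13% = 58%.
By spousal attribution (R2), Priya Bakker is treated as owning Dmitri Bakker's 68% interest in Vantage Shipping BV.
Chain via Orion Ventures LLC → Granite Group plc (R1): 58% × 81% × 23% = 10.8054% of Brightpath Media Ltd.
Direct interest in Brightpath Media Ltd: 19%.
Chain via Vantage Shipping BV → Talon Logistics SA (R1): 68% × 39% × 34% = 9.0168% of Brightpath Media Ltd.
Aggregating (R3): 10.8054% + 19% + 9.0168% = 38.8222%.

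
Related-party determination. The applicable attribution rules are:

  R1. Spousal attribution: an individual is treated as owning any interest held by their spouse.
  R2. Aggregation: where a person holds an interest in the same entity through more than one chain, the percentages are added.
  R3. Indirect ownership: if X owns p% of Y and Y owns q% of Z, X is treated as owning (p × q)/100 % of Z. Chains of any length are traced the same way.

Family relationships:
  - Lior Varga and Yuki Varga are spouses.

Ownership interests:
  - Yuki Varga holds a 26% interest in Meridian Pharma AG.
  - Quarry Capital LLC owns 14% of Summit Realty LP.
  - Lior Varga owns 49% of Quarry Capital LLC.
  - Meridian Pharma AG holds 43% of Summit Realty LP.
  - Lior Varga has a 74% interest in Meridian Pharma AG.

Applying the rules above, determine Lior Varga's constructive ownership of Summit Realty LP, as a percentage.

By spousal attribution (R1), Lior Varga is treated as also owning Yuki Varga's interest in Meridian Pharma AG, giving 74% + 26% = 100%.
Chain via Quarry Capital LLC (R3): 49% × 14% = 6.86% of Summit Realty LP.
Chain via Meridian Pharma AG (R3): 100% × 43% = 43% of Summit Realty LP.
Aggregating (R2): 6.86% + 43% = 49.86%.

49.86%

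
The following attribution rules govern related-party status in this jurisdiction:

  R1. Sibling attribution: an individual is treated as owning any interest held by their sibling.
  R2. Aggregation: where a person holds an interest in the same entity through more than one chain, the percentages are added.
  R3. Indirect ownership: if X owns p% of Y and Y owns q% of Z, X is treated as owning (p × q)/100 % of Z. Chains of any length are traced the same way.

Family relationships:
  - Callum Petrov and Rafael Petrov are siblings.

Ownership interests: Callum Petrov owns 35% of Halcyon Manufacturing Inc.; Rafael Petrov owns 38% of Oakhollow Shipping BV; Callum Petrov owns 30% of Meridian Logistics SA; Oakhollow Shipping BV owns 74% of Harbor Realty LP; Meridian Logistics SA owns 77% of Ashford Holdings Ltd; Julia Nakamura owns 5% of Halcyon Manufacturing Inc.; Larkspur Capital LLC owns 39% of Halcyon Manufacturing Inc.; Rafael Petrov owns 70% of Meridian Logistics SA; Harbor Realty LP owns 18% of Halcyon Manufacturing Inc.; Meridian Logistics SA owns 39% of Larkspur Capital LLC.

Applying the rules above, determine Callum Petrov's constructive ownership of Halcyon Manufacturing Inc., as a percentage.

By sibling attribution (R1), Callum Petrov is treated as also owning Rafael Petrov's interest in Meridian Logistics SA, giving 30% + 70% = 100%.
By sibling attribution (R1), Callum Petrov is treated as owning Rafael Petrov's 38% interest in Oakhollow Shipping BV.
Chain via Meridian Logistics SA → Larkspur Capital LLC (R3): 100% × 39% × 39% = 15.21% of Halcyon Manufacturing Inc.
Direct interest in Halcyon Manufacturing Inc: 35%.
Chain via Oakhollow Shipping BV → Harbor Realty LP (R3): 38% × 74% × 18% = 5.0616% of Halcyon Manufacturing Inc.
Aggregating (R2): 15.21% + 35% + 5.0616% = 55.2716%.

55.2716%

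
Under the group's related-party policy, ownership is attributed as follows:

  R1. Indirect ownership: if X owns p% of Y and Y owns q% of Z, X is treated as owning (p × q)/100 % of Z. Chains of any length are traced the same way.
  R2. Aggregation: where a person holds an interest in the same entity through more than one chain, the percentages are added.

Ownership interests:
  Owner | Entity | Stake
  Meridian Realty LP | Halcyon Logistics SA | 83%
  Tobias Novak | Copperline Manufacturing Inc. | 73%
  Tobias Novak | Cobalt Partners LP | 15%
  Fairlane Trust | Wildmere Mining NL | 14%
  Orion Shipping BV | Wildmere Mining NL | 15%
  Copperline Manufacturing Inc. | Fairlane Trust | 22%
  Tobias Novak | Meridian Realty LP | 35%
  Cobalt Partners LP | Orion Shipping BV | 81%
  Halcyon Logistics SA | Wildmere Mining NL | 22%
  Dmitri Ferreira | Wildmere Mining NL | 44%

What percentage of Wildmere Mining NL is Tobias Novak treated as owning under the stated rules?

Chain via Meridian Realty LP → Halcyon Logistics SA (R1): 35% × 83% × 22% = 6.391% of Wildmere Mining NL.
Chain via Cobalt Partners LP → Orion Shipping BV (R1): 15% × 81% × 15% = 1.8225% of Wildmere Mining NL.
Chain via Copperline Manufacturing Inc. → Fairlane Trust (R1): 73% × 22% × 14% = 2.2484% of Wildmere Mining NL.
Aggregating (R2): 6.391% + 1.8225% + 2.2484% = 10.4619%.

10.4619%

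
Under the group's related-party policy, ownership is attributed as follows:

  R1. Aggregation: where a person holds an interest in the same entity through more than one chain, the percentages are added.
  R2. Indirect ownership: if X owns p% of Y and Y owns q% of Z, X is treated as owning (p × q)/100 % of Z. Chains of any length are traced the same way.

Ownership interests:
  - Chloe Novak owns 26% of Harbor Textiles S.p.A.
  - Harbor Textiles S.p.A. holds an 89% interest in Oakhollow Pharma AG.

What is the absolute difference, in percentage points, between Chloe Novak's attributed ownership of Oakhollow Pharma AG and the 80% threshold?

Chain via Harbor Textiles S.p.A. (R2): 26% × 89% = 23.14% of Oakhollow Pharma AG.
23.14% falls short of the 80% threshold by 56.86 percentage points.

56.86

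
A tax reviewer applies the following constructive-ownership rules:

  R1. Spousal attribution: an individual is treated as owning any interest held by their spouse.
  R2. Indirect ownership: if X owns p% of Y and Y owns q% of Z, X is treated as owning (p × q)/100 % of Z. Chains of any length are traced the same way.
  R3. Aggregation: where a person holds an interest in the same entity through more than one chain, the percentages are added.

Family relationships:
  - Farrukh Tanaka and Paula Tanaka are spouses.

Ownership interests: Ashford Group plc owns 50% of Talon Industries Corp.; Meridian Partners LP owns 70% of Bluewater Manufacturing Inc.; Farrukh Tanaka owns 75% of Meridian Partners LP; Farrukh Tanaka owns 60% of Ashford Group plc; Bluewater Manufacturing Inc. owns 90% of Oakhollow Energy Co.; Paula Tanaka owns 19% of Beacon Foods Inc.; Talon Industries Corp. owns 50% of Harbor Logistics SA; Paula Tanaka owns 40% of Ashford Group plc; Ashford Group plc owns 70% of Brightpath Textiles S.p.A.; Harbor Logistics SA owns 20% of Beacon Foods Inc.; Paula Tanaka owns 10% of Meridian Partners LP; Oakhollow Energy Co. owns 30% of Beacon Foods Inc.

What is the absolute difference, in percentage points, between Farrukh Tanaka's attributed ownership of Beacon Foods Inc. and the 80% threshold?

39.935

By spousal attribution (R1), Farrukh Tanaka is treated as also owning Paula Tanaka's interest in Meridian Partners LP, giving 75% + 10% = 85%.
By spousal attribution (R1), Farrukh Tanaka is treated as also owning Paula Tanaka's interest in Ashford Group plc, giving 60% + 40% = 100%.
By spousal attribution (R1), Farrukh Tanaka is treated as owning Paula Tanaka's 19% interest in Beacon Foods Inc.
Chain via Meridian Partners LP → Bluewater Manufacturing Inc. → Oakhollow Energy Co. (R2): 85% × 70% × 90% × 30% = 16.065% of Beacon Foods Inc.
Chain via Ashford Group plc → Talon Industries Corp. → Harbor Logistics SA (R2): 100% × 50% × 50% × 20% = 5% of Beacon Foods Inc.
Direct interest in Beacon Foods Inc: 19%.
Aggregating (R3): 16.065% + 5% + 19% = 40.065%.
40.065% falls short of the 80% threshold by 39.935 percentage points.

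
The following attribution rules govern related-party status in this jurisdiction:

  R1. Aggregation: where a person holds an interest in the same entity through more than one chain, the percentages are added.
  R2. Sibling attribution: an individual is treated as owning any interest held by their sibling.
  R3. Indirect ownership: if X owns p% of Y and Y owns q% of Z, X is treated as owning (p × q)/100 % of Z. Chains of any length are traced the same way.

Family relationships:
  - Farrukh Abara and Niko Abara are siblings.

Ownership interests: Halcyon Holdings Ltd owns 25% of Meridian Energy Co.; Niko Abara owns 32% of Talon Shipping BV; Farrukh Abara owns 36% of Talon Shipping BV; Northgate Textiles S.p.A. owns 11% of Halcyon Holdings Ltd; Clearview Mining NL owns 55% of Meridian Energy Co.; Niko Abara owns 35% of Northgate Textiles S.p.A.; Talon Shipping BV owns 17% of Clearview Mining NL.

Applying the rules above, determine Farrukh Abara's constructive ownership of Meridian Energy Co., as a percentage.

By sibling attribution (R2), Farrukh Abara is treated as also owning Niko Abara's interest in Talon Shipping BV, giving 36% + 32% = 68%.
By sibling attribution (R2), Farrukh Abara is treated as owning Niko Abara's 35% interest in Northgate Textiles S.p.A.
Chain via Talon Shipping BV → Clearview Mining NL (R3): 68% × 17% × 55% = 6.358% of Meridian Energy Co.
Chain via Northgate Textiles S.p.A. → Halcyon Holdings Ltd (R3): 35% × 11% × 25% = 0.9625% of Meridian Energy Co.
Aggregating (R1): 6.358% + 0.9625% = 7.3205%.

7.3205%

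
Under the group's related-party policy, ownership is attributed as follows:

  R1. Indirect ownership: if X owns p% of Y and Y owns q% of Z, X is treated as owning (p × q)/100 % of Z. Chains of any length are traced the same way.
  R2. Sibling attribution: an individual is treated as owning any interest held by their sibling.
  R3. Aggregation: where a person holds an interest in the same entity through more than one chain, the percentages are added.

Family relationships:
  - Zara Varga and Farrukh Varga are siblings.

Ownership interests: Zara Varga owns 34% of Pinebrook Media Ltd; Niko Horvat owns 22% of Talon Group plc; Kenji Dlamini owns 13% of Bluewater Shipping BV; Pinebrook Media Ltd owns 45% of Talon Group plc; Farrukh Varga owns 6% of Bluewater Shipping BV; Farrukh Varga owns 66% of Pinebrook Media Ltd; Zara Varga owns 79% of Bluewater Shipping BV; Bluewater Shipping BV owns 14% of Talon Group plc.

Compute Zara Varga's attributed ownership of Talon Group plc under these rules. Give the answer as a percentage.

By sibling attribution (R2), Zara Varga is treated as also owning Farrukh Varga's interest in Bluewater Shipping BV, giving 79% + 6% = 85%.
By sibling attribution (R2), Zara Varga is treated as also owning Farrukh Varga's interest in Pinebrook Media Ltd, giving 34% + 66% = 100%.
Chain via Bluewater Shipping BV (R1): 85% × 14% = 11.9% of Talon Group plc.
Chain via Pinebrook Media Ltd (R1): 100% × 45% = 45% of Talon Group plc.
Aggregating (R3): 11.9% + 45% = 56.9%.

56.9%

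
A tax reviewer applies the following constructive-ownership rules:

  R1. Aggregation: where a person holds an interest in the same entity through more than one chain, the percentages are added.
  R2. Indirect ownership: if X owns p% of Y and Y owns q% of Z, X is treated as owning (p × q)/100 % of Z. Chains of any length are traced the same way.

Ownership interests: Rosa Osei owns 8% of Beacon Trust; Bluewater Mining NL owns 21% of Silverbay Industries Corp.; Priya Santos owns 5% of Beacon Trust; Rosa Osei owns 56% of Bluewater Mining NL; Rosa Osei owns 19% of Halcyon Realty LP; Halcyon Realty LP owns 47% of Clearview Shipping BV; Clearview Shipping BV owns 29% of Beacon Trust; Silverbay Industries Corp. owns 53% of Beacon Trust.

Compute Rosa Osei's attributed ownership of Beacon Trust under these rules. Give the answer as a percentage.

Chain via Bluewater Mining NL → Silverbay Industries Corp. (R2): 56% × 21% × 53% = 6.2328% of Beacon Trust.
Chain via Halcyon Realty LP → Clearview Shipping BV (R2): 19% × 47% × 29% = 2.5897% of Beacon Trust.
Direct interest in Beacon Trust: 8%.
Aggregating (R1): 6.2328% + 2.5897% + 8% = 16.8225%.

16.8225%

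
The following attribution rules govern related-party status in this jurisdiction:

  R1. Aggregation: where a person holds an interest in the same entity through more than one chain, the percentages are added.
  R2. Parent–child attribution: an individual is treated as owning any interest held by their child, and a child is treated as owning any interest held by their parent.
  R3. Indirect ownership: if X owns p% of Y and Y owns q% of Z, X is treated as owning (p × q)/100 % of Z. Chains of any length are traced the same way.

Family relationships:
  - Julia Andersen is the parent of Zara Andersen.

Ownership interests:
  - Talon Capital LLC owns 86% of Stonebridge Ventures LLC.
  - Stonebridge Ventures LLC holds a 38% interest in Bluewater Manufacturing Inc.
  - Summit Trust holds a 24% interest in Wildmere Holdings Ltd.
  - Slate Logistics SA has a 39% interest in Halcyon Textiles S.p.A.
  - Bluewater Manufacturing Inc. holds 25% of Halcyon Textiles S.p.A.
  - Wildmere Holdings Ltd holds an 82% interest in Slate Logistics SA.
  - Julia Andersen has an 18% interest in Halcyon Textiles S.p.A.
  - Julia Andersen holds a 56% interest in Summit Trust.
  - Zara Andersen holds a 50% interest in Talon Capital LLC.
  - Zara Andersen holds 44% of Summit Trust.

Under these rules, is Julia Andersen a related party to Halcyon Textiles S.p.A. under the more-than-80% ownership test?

By parent–child attribution (R2), Julia Andersen is treated as also owning Zara Andersen's interest in Summit Trust, giving 56% + 44% = 100%.
By parent–child attribution (R2), Julia Andersen is treated as owning Zara Andersen's 50% interest in Talon Capital LLC.
Chain via Summit Trust → Wildmere Holdings Ltd → Slate Logistics SA (R3): 100% × 24% × 82% × 39% = 7.6752% of Halcyon Textiles S.p.A.
Direct interest in Halcyon Textiles S.p.A: 18%.
Chain via Talon Capital LLC → Stonebridge Ventures LLC → Bluewater Manufacturing Inc. (R3): 50% × 86% × 38% × 25% = 4.085% of Halcyon Textiles S.p.A.
Aggregating (R1): 7.6752% + 18% + 4.085% = 29.7602%.
29.7602% does not exceed the 80% threshold, so Julia is not a related party to Halcyon Textiles S.p.A.

No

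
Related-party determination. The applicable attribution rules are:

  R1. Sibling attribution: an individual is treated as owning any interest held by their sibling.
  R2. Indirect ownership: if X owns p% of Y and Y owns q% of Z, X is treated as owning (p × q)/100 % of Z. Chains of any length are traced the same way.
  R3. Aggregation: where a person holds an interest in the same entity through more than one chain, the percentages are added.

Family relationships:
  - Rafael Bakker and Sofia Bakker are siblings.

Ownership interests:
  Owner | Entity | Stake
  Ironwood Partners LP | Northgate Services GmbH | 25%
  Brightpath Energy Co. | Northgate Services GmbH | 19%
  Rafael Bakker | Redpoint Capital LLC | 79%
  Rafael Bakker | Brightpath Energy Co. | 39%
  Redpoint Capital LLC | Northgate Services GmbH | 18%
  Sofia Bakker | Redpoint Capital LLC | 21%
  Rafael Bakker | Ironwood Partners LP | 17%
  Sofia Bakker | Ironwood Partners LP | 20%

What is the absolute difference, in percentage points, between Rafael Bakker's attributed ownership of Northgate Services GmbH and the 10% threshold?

24.66

By sibling attribution (R1), Rafael Bakker is treated as also owning Sofia Bakker's interest in Redpoint Capital LLC, giving 79% + 21% = 100%.
By sibling attribution (R1), Rafael Bakker is treated as also owning Sofia Bakker's interest in Ironwood Partners LP, giving 17% + 20% = 37%.
Chain via Redpoint Capital LLC (R2): 100% × 18% = 18% of Northgate Services GmbH.
Chain via Ironwood Partners LP (R2): 37% × 25% = 9.25% of Northgate Services GmbH.
Chain via Brightpath Energy Co. (R2): 39% × 19% = 7.41% of Northgate Services GmbH.
Aggregating (R3): 18% + 9.25% + 7.41% = 34.66%.
34.66% exceeds the 10% threshold by 24.66 percentage points.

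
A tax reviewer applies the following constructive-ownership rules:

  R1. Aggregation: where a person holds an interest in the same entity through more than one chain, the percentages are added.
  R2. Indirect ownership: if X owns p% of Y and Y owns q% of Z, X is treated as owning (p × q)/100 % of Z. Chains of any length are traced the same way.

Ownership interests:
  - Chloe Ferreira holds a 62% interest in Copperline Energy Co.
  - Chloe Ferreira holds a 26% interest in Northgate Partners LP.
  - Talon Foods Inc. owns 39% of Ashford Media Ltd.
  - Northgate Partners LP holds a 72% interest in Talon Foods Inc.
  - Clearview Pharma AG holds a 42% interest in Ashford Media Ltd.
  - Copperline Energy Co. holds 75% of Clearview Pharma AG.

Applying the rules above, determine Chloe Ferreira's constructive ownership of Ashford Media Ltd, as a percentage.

Chain via Northgate Partners LP → Talon Foods Inc. (R2): 26% × 72% × 39% = 7.3008% of Ashford Media Ltd.
Chain via Copperline Energy Co. → Clearview Pharma AG (R2): 62% × 75% × 42% = 19.53% of Ashford Media Ltd.
Aggregating (R1): 7.3008% + 19.53% = 26.8308%.

26.8308%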